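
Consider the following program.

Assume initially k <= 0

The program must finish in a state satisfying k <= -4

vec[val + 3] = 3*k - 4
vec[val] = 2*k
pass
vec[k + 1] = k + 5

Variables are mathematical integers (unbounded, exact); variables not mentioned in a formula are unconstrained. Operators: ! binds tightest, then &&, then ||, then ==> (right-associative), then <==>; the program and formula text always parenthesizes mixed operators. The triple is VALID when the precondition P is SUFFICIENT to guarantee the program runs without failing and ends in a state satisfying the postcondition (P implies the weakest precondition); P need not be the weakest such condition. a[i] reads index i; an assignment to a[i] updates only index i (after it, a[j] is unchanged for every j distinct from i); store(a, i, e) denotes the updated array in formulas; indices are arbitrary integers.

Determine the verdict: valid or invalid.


Working backward. After the program, k <= -4 must hold.
Before vec[k + 1] := k + 5: k <= -4
Before skip: k <= -4
Before vec[val] := 2*k: k <= -4
Before vec[val + 3] := 3*k - 4: k <= -4
The weakest precondition is k <= -4.
Check whether k <= 0 implies it.
Countermodel: at the initial state k = -3, the precondition holds but the weakest precondition fails.
Answer: invalid


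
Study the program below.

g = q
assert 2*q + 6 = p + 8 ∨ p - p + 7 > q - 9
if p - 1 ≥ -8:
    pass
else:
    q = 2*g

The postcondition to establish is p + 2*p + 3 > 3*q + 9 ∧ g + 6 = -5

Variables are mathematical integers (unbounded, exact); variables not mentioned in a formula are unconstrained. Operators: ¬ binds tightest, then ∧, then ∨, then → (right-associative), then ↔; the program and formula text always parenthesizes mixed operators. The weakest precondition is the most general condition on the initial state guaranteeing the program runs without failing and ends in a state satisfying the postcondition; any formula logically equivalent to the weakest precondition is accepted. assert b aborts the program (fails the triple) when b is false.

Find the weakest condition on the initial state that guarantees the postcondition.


Working backward. After the program, the postcondition p + 2*p + 3 > 3*q + 9 ∧ g + 6 = -5 must hold; in canonical form it is 3*p > 3*q + 6 ∧ g = -11.
Then branch requires 3*p > 3*q + 6 ∧ g = -11; else branch requires 3*p > 6*g + 6 ∧ g = -11.
Before the if: (p ≥ -7 → (3*p > 3*q + 6 ∧ g = -11)) ∧ ((¬(p ≥ -7)) → (3*p > 6*g + 6 ∧ g = -11))
Before assert 2*q + 6 = p + 8 ∨ p - p + 7 > q - 9: (2*q = p + 2 ∨ q < 16) ∧ (p ≥ -7 → (3*p > 3*q + 6 ∧ g = -11)) ∧ ((¬(p ≥ -7)) → (3*p > 6*g + 6 ∧ g = -11))
Before g := q: (2*q = p + 2 ∨ q < 16) ∧ (p ≥ -7 → (3*p > 3*q + 6 ∧ q = -11)) ∧ ((¬(p ≥ -7)) → (3*p > 6*q + 6 ∧ q = -11))
Answer: WP = (2*q = p + 2 ∨ q < 16) ∧ (p ≥ -7 → (3*p > 3*q + 6 ∧ q = -11)) ∧ ((¬(p ≥ -7)) → (3*p > 6*q + 6 ∧ q = -11))


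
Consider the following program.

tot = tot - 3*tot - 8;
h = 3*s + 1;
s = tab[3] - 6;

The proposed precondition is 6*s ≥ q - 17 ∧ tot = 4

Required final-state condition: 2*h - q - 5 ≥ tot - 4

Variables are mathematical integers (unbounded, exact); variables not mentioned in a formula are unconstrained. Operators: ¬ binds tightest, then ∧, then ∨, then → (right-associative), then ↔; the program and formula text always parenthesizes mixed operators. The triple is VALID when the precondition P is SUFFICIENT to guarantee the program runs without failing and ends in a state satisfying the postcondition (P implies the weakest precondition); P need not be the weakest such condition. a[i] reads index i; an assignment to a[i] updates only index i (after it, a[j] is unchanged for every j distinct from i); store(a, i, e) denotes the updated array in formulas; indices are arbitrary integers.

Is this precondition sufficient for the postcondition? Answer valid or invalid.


Working backward. After the program, the postcondition 2*h - q - 5 ≥ tot - 4 must hold; in canonical form it is 2*h ≥ q + tot + 1.
Before s := tab[3] - 6: 2*h ≥ q + tot + 1
Before h := 3*s + 1: 6*s ≥ q + tot - 1
Before tot := tot - 3*tot - 8: 6*s + 2*tot ≥ q - 9
The weakest precondition is 6*s + 2*tot ≥ q - 9.
Check whether 6*s ≥ q - 17 ∧ tot = 4 implies it.
Every state satisfying the precondition satisfies the weakest precondition: the implication holds.
Answer: valid


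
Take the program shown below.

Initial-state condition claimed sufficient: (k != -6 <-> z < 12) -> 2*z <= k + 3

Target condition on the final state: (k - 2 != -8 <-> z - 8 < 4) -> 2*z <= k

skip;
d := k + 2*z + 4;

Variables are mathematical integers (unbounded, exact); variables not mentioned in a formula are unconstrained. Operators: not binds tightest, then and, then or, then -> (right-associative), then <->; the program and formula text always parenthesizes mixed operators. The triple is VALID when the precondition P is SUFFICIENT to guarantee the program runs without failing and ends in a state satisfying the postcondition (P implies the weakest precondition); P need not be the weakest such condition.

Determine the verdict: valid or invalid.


Working backward. After the program, the postcondition (k - 2 != -8 <-> z - 8 < 4) -> 2*z <= k must hold; in canonical form it is (k != -6 <-> z < 12) -> 2*z <= k.
Before d := k + 2*z + 4: (k != -6 <-> z < 12) -> 2*z <= k
Before skip: (k != -6 <-> z < 12) -> 2*z <= k
The weakest precondition is (k != -6 <-> z < 12) -> 2*z <= k.
Check whether (k != -6 <-> z < 12) -> 2*z <= k + 3 implies it.
Countermodel: at the initial state k = -7, z = -2, the precondition holds but the weakest precondition fails.
Answer: invalid


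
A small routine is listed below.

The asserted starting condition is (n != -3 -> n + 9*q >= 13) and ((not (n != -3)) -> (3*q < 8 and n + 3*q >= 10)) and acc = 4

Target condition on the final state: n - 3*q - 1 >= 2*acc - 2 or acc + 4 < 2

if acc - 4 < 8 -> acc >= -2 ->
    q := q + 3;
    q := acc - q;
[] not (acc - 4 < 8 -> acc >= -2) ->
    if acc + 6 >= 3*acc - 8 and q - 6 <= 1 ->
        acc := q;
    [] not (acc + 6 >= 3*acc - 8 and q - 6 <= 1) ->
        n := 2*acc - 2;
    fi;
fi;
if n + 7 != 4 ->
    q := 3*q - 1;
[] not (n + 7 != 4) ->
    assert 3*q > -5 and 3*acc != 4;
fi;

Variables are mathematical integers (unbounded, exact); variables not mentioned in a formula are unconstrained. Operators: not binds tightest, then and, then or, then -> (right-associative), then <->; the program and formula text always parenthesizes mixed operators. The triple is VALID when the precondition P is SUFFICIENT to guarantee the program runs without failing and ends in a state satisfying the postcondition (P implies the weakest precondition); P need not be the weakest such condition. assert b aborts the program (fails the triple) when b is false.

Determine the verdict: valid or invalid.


Working backward. After the program, the postcondition n - 3*q - 1 >= 2*acc - 2 or acc + 4 < 2 must hold; in canonical form it is n >= 2*acc + 3*q - 1 or acc < -2.
Then branch requires n >= 2*acc + 9*q - 4 or acc < -2; else branch requires 3*q > -5 and 3*acc != 4 and (n >= 2*acc + 3*q - 1 or acc < -2).
Before the if: (n != -3 -> (n >= 2*acc + 9*q - 4 or acc < -2)) and ((not (n != -3)) -> (3*q > -5 and 3*acc != 4 and (n >= 2*acc + 3*q - 1 or acc < -2)))
Then branch requires (n != -3 -> (n + 9*q >= 11*acc - 31 or acc < -2)) and ((not (n != -3)) -> (3*acc > 3*q + 4 and 3*acc != 4 and (n + 3*q >= 5*acc - 10 or acc < -2))); else branch requires ((2*acc <= 14 and q <= 7) -> ((n != -3 -> (n >= 11*q - 4 or q < -2)) and ((not (n != -3)) -> (3*q > -5 and 3*q != 4 and (n >= 5*q - 1 or q < -2))))) and ((not (2*acc <= 14 and q <= 7)) -> ((2*acc != -1 -> (9*q <= 2 or acc < -2)) and ((not (2*acc != -1)) -> (3*q > -5 and 3*acc != 4 and (3*q <= -1 or acc < -2))))).
Before the if: ((acc < 12 -> acc >= -2) -> ((n != -3 -> (n + 9*q >= 11*acc - 31 or acc < -2)) and ((not (n != -3)) -> (3*acc > 3*q + 4 and 3*acc != 4 and (n + 3*q >= 5*acc - 10 or acc < -2))))) and ((not (acc < 12 -> acc >= -2)) -> (((2*acc <= 14 and q <= 7) -> ((n != -3 -> (n >= 11*q - 4 or q < -2)) and ((not (n != -3)) -> (3*q > -5 and 3*q != 4 and (n >= 5*q - 1 or q < -2))))) and ((not (2*acc <= 14 and q <= 7)) -> ((2*acc != -1 -> (9*q <= 2 or acc < -2)) and ((not (2*acc != -1)) -> (3*q > -5 and 3*acc != 4 and (3*q <= -1 or acc < -2)))))))
The weakest precondition is ((acc < 12 -> acc >= -2) -> ((n != -3 -> (n + 9*q >= 11*acc - 31 or acc < -2)) and ((not (n != -3)) -> (3*acc > 3*q + 4 and 3*acc != 4 and (n + 3*q >= 5*acc - 10 or acc < -2))))) and ((not (acc < 12 -> acc >= -2)) -> (((2*acc <= 14 and q <= 7) -> ((n != -3 -> (n >= 11*q - 4 or q < -2)) and ((not (n != -3)) -> (3*q > -5 and 3*q != 4 and (n >= 5*q - 1 or q < -2))))) and ((not (2*acc <= 14 and q <= 7)) -> ((2*acc != -1 -> (9*q <= 2 or acc < -2)) and ((not (2*acc != -1)) -> (3*q > -5 and 3*acc != 4 and (3*q <= -1 or acc < -2))))))).
Check whether (n != -3 -> n + 9*q >= 13) and ((not (n != -3)) -> (3*q < 8 and n + 3*q >= 10)) and acc = 4 implies it.
Every state satisfying the precondition satisfies the weakest precondition: the implication holds.
Answer: valid


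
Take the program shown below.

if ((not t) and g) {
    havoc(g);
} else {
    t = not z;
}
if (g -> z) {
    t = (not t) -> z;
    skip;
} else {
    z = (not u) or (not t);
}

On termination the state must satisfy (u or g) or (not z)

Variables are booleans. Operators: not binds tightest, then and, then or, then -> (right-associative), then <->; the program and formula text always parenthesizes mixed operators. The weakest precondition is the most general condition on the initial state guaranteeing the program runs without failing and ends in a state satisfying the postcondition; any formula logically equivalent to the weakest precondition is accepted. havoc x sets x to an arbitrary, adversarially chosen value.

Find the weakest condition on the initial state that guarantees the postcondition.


Working backward. After the program, the postcondition (u or g) or (not z) must hold; in canonical form it is u or g or (not z).
Then branch requires u or g or (not z); else branch requires u or g or (not ((not u) or (not t))).
Before the if: ((g -> z) -> (u or g or (not z))) and ((not (g -> z)) -> (u or g or (not ((not u) or (not t)))))
Then branch requires u or (not z); else branch requires ((g -> z) -> (u or g or (not z))) and ((not (g -> z)) -> (u or g or (not ((not u) or z)))).
Before the if: (((not t) and g) -> (u or (not z))) and ((not ((not t) and g)) -> (((g -> z) -> (u or g or (not z))) and ((not (g -> z)) -> (u or g or (not ((not u) or z))))))
Answer: WP = (((not t) and g) -> (u or (not z))) and ((not ((not t) and g)) -> (((g -> z) -> (u or g or (not z))) and ((not (g -> z)) -> (u or g or (not ((not u) or z))))))


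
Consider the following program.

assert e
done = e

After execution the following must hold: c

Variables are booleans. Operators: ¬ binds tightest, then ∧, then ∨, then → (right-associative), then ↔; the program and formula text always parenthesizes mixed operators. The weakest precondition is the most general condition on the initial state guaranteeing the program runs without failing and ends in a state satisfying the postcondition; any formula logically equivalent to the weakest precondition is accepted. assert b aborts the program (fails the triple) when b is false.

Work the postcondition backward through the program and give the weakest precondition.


Working backward. After the program, c must hold.
Before done := e: c
Before assert e: e ∧ c
Answer: WP = e ∧ c


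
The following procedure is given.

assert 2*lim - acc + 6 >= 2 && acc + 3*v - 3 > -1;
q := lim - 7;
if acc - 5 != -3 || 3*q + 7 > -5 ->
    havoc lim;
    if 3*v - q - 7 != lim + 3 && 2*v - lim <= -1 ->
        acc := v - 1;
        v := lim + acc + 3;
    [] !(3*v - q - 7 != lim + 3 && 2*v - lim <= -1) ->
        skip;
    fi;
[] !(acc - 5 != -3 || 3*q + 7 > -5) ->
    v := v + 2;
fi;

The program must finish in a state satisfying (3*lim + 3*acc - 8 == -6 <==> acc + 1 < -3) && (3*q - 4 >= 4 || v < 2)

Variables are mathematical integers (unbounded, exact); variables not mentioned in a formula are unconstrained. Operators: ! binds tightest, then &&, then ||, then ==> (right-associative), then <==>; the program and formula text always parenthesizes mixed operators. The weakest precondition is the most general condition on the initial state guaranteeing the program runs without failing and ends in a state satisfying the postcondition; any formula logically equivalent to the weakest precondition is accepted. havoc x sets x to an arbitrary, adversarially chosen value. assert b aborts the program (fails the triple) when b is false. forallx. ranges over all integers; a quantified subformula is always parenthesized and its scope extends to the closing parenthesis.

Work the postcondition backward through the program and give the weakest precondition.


Working backward. After the program, the postcondition (3*lim + 3*acc - 8 == -6 <==> acc + 1 < -3) && (3*q - 4 >= 4 || v < 2) must hold; in canonical form it is (3*acc + 3*lim == 2 <==> acc < -4) && (3*q >= 8 || v < 2).
Then branch requires forall lim_1. (((3*v != lim_1 + q + 10 && 2*v <= lim_1 - 1) ==> ((3*lim_1 + 3*v == 5 <==> v < -3) && (3*q >= 8 || lim_1 + v < 0))) && ((!(3*v != lim_1 + q + 10 && 2*v <= lim_1 - 1)) ==> ((3*acc + 3*lim_1 == 2 <==> acc < -4) && (3*q >= 8 || v < 2)))); else branch requires (3*acc + 3*lim == 2 <==> acc < -4) && (3*q >= 8 || v < 0).
Before the if: ((acc != 2 || 3*q > -12) ==> (forall lim_1. (((3*v != lim_1 + q + 10 && 2*v <= lim_1 - 1) ==> ((3*lim_1 + 3*v == 5 <==> v < -3) && (3*q >= 8 || lim_1 + v < 0))) && ((!(3*v != lim_1 + q + 10 && 2*v <= lim_1 - 1)) ==> ((3*acc + 3*lim_1 == 2 <==> acc < -4) && (3*q >= 8 || v < 2)))))) && ((!(acc != 2 || 3*q > -12)) ==> ((3*acc + 3*lim == 2 <==> acc < -4) && (3*q >= 8 || v < 0)))
Before q := lim - 7: ((acc != 2 || 3*lim > 9) ==> (forall lim_1. (((3*v != lim + lim_1 + 3 && 2*v <= lim_1 - 1) ==> ((3*lim_1 + 3*v == 5 <==> v < -3) && (3*lim >= 29 || lim_1 + v < 0))) && ((!(3*v != lim + lim_1 + 3 && 2*v <= lim_1 - 1)) ==> ((3*acc + 3*lim_1 == 2 <==> acc < -4) && (3*lim >= 29 || v < 2)))))) && ((!(acc != 2 || 3*lim > 9)) ==> ((3*acc + 3*lim == 2 <==> acc < -4) && (3*lim >= 29 || v < 0)))
Before assert 2*lim - acc + 6 >= 2 && acc + 3*v - 3 > -1: 2*lim >= acc - 4 && acc + 3*v > 2 && ((acc != 2 || 3*lim > 9) ==> (forall lim_1. (((3*v != lim + lim_1 + 3 && 2*v <= lim_1 - 1) ==> ((3*lim_1 + 3*v == 5 <==> v < -3) && (3*lim >= 29 || lim_1 + v < 0))) && ((!(3*v != lim + lim_1 + 3 && 2*v <= lim_1 - 1)) ==> ((3*acc + 3*lim_1 == 2 <==> acc < -4) && (3*lim >= 29 || v < 2)))))) && ((!(acc != 2 || 3*lim > 9)) ==> ((3*acc + 3*lim == 2 <==> acc < -4) && (3*lim >= 29 || v < 0)))
Answer: WP = 2*lim >= acc - 4 && acc + 3*v > 2 && ((acc != 2 || 3*lim > 9) ==> (forall lim_1. (((3*v != lim + lim_1 + 3 && 2*v <= lim_1 - 1) ==> ((3*lim_1 + 3*v == 5 <==> v < -3) && (3*lim >= 29 || lim_1 + v < 0))) && ((!(3*v != lim + lim_1 + 3 && 2*v <= lim_1 - 1)) ==> ((3*acc + 3*lim_1 == 2 <==> acc < -4) && (3*lim >= 29 || v < 2)))))) && ((!(acc != 2 || 3*lim > 9)) ==> ((3*acc + 3*lim == 2 <==> acc < -4) && (3*lim >= 29 || v < 0)))


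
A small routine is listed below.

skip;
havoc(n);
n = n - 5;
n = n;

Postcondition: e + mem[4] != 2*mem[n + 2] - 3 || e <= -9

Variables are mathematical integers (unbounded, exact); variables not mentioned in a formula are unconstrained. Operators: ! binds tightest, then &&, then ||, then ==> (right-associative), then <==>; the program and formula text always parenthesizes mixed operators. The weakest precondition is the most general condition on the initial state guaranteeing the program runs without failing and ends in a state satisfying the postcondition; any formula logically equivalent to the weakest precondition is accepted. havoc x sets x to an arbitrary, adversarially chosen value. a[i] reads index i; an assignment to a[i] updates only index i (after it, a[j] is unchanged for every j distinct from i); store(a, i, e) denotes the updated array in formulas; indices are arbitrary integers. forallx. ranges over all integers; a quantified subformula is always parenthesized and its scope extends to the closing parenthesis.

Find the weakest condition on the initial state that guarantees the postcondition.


Working backward. After the program, the postcondition e + mem[4] != 2*mem[n + 2] - 3 || e <= -9 must hold; in canonical form it is mem[4] + e != 2*mem[n + 2] - 3 || e <= -9.
Before n := n: mem[4] + e != 2*mem[n + 2] - 3 || e <= -9
Before n := n - 5: mem[4] + e != 2*mem[n - 3] - 3 || e <= -9
Before havoc n: forall n_1. (mem[4] + e != 2*mem[n_1 - 3] - 3 || e <= -9)
Before skip: forall n_1. (mem[4] + e != 2*mem[n_1 - 3] - 3 || e <= -9)
Answer: WP = forall n_1. (mem[4] + e != 2*mem[n_1 - 3] - 3 || e <= -9)


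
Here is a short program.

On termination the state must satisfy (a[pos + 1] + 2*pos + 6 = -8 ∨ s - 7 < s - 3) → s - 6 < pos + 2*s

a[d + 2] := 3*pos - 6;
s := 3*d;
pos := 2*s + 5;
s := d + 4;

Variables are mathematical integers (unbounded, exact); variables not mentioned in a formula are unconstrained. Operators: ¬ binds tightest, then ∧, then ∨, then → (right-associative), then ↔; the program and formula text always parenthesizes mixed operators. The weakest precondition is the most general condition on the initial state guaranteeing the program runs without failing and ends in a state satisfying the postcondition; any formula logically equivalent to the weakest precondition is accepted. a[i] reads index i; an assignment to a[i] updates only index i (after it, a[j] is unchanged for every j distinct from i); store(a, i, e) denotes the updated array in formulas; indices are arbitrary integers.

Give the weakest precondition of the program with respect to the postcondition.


Working backward. After the program, the postcondition (a[pos + 1] + 2*pos + 6 = -8 ∨ s - 7 < s - 3) → s - 6 < pos + 2*s must hold; in canonical form it is pos + s > -6.
Before s := d + 4: d + pos > -10
Before pos := 2*s + 5: d + 2*s > -15
Before s := 3*d: 7*d > -15
Before a[d + 2] := 3*pos - 6: 7*d > -15
Answer: WP = 7*d > -15


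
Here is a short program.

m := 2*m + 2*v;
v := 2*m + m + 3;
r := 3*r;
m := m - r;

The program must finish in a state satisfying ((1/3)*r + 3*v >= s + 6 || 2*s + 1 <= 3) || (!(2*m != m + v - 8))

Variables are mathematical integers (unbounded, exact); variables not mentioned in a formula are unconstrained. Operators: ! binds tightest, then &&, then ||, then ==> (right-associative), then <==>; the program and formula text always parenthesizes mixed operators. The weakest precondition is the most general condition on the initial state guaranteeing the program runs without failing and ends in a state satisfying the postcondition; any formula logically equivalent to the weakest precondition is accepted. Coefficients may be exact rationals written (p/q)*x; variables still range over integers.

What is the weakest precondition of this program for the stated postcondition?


Working backward. After the program, the postcondition ((1/3)*r + 3*v >= s + 6 || 2*s + 1 <= 3) || (!(2*m != m + v - 8)) must hold; in canonical form it is (1/3)*r + 3*v >= s + 6 || 2*s <= 2 || (!(m != v - 8)).
Before m := m - r: (1/3)*r + 3*v >= s + 6 || 2*s <= 2 || (!(m != r + v - 8))
Before r := 3*r: r + 3*v >= s + 6 || 2*s <= 2 || (!(m != 3*r + v - 8))
Before v := 2*m + m + 3: 9*m + r >= s - 3 || 2*s <= 2 || (!(2*m + 3*r != 5))
Before m := 2*m + 2*v: 18*m + r + 18*v >= s - 3 || 2*s <= 2 || (!(4*m + 3*r + 4*v != 5))
Answer: WP = 18*m + r + 18*v >= s - 3 || 2*s <= 2 || (!(4*m + 3*r + 4*v != 5))


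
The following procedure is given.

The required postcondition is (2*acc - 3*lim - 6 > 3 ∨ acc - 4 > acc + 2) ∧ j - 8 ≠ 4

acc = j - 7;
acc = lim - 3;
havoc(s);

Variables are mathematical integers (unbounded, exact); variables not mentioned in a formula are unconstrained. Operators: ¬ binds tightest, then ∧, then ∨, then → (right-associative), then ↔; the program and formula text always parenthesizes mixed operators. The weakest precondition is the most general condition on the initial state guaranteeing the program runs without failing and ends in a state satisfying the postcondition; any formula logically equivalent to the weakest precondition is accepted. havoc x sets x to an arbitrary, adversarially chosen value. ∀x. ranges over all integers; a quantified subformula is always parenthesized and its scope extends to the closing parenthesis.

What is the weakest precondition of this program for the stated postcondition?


Working backward. After the program, the postcondition (2*acc - 3*lim - 6 > 3 ∨ acc - 4 > acc + 2) ∧ j - 8 ≠ 4 must hold; in canonical form it is 2*acc > 3*lim + 9 ∧ j ≠ 12.
Before havoc s: 2*acc > 3*lim + 9 ∧ j ≠ 12
Before acc := lim - 3: lim < -15 ∧ j ≠ 12
Before acc := j - 7: lim < -15 ∧ j ≠ 12
Answer: WP = lim < -15 ∧ j ≠ 12


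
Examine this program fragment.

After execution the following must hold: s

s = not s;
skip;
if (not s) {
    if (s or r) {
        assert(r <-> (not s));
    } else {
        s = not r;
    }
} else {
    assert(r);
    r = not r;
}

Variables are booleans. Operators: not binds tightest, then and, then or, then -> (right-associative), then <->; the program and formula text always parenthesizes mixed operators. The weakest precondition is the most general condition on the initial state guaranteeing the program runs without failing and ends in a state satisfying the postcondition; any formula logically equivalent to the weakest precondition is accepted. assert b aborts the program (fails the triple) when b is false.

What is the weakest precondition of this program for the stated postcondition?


Working backward. After the program, s must hold.
Then branch requires ((s or r) -> ((r <-> (not s)) and s)) and ((not (s or r)) -> (not r)); else branch requires r and s.
Before the if: ((not s) -> (((s or r) -> ((r <-> (not s)) and s)) and ((not (s or r)) -> (not r)))) and (s -> (r and s))
Before skip: ((not s) -> (((s or r) -> ((r <-> (not s)) and s)) and ((not (s or r)) -> (not r)))) and (s -> (r and s))
Before s := not s: (s -> ((((not s) or r) -> ((r <-> s) and (not s))) and ((not ((not s) or r)) -> (not r)))) and ((not s) -> (r and (not s)))
Answer: WP = (s -> ((((not s) or r) -> ((r <-> s) and (not s))) and ((not ((not s) or r)) -> (not r)))) and ((not s) -> (r and (not s)))


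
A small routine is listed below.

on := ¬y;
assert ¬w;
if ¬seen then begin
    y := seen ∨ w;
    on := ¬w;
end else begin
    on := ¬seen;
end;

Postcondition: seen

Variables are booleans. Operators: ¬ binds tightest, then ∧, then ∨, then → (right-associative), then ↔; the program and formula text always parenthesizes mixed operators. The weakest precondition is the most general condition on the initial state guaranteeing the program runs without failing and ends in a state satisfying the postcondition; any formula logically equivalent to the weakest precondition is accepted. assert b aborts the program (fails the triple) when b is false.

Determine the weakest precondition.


Working backward. After the program, seen must hold.
Then branch requires seen; else branch requires seen.
Before the if: (¬seen) → seen
Before assert ¬w: (¬w) ∧ ((¬seen) → seen)
Before on := ¬y: (¬w) ∧ ((¬seen) → seen)
Answer: WP = (¬w) ∧ ((¬seen) → seen)


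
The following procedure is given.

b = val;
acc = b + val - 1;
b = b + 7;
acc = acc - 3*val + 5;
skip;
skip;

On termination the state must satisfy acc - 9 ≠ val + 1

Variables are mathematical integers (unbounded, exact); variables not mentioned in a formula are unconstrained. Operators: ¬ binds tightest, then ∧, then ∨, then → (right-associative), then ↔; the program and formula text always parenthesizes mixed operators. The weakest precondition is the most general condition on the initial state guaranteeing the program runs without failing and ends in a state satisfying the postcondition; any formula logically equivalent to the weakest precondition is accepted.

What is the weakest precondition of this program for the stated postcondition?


Working backward. After the program, the postcondition acc - 9 ≠ val + 1 must hold; in canonical form it is acc ≠ val + 10.
Before skip: acc ≠ val + 10
Before skip: acc ≠ val + 10
Before acc := acc - 3*val + 5: acc ≠ 4*val + 5
Before b := b + 7: acc ≠ 4*val + 5
Before acc := b + val - 1: b ≠ 3*val + 6
Before b := val: 2*val ≠ -6
Answer: WP = 2*val ≠ -6


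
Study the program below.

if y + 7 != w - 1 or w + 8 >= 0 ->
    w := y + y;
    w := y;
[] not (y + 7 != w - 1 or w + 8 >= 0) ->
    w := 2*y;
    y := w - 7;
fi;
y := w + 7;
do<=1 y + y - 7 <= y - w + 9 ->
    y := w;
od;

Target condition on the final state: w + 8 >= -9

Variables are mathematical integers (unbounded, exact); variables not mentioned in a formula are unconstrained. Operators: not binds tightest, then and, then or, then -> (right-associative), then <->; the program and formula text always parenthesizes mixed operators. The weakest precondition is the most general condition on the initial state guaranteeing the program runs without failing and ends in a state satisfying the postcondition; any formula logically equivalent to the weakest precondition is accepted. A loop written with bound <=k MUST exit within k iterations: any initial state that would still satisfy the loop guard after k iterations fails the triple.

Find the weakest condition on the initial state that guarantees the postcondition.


Working backward. After the program, the postcondition w + 8 >= -9 must hold; in canonical form it is w >= -17.
Before the loop (bound <=1), unroll the exhaustion recursion (WP_0 = exit-now case; WP_j = one more guarded iteration, up to j = 1):
  WP_0: (not (w + y <= 16)) and w >= -17
  WP_1: (w + y <= 16 -> ((not (2*w <= 16)) and w >= -17)) and ((not (w + y <= 16)) -> w >= -17)
So before the loop: (w + y <= 16 -> ((not (2*w <= 16)) and w >= -17)) and ((not (w + y <= 16)) -> w >= -17)
Before y := w + 7: (2*w <= 9 -> ((not (2*w <= 16)) and w >= -17)) and ((not (2*w <= 9)) -> w >= -17)
Then branch requires (2*y <= 9 -> ((not (2*y <= 16)) and y >= -17)) and ((not (2*y <= 9)) -> y >= -17); else branch requires (4*y <= 9 -> ((not (4*y <= 16)) and 2*y >= -17)) and ((not (4*y <= 9)) -> 2*y >= -17).
Before the if: ((y != w - 8 or w >= -8) -> ((2*y <= 9 -> ((not (2*y <= 16)) and y >= -17)) and ((not (2*y <= 9)) -> y >= -17))) and ((not (y != w - 8 or w >= -8)) -> ((4*y <= 9 -> ((not (4*y <= 16)) and 2*y >= -17)) and ((not (4*y <= 9)) -> 2*y >= -17)))
Answer: WP = ((y != w - 8 or w >= -8) -> ((2*y <= 9 -> ((not (2*y <= 16)) and y >= -17)) and ((not (2*y <= 9)) -> y >= -17))) and ((not (y != w - 8 or w >= -8)) -> ((4*y <= 9 -> ((not (4*y <= 16)) and 2*y >= -17)) and ((not (4*y <= 9)) -> 2*y >= -17)))


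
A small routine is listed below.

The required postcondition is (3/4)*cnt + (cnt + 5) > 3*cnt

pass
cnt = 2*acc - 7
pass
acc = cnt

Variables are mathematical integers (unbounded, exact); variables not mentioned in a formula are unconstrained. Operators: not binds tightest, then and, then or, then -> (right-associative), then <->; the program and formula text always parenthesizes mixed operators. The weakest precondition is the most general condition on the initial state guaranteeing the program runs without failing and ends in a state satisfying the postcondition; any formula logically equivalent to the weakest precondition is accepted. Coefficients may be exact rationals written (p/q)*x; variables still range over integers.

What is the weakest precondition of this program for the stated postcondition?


Working backward. After the program, the postcondition (3/4)*cnt + (cnt + 5) > 3*cnt must hold; in canonical form it is (5/4)*cnt < 5.
Before acc := cnt: (5/4)*cnt < 5
Before skip: (5/4)*cnt < 5
Before cnt := 2*acc - 7: (5/2)*acc < 55/4
Before skip: (5/2)*acc < 55/4
Answer: WP = (5/2)*acc < 55/4


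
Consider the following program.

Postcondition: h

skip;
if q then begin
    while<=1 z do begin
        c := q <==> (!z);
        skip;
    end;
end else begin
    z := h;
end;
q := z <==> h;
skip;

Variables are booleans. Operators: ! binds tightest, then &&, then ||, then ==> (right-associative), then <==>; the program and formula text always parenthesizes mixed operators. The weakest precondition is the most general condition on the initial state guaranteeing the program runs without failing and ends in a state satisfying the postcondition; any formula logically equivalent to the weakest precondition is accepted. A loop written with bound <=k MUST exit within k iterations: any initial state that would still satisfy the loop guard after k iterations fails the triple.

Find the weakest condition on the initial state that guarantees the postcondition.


Working backward. After the program, h must hold.
Before skip: h
Before q := z <==> h: h
Then branch requires (z ==> ((!z) && h)) && ((!z) ==> h); else branch requires h.
Before the if: (q ==> ((z ==> ((!z) && h)) && ((!z) ==> h))) && ((!q) ==> h)
Before skip: (q ==> ((z ==> ((!z) && h)) && ((!z) ==> h))) && ((!q) ==> h)
Answer: WP = (q ==> ((z ==> ((!z) && h)) && ((!z) ==> h))) && ((!q) ==> h)


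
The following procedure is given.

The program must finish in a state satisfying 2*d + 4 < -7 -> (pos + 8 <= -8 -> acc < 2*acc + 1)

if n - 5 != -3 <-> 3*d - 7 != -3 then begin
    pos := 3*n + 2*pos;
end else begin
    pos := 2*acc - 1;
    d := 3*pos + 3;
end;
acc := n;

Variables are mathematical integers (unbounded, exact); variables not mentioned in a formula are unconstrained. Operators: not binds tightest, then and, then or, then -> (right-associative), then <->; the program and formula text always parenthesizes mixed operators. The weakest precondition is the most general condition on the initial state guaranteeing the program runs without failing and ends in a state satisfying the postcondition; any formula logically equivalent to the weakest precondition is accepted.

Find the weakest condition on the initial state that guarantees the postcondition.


Working backward. After the program, the postcondition 2*d + 4 < -7 -> (pos + 8 <= -8 -> acc < 2*acc + 1) must hold; in canonical form it is 2*d < -11 -> (pos <= -16 -> acc > -1).
Before acc := n: 2*d < -11 -> (pos <= -16 -> n > -1)
Then branch requires 2*d < -11 -> (3*n + 2*pos <= -16 -> n > -1); else branch requires 12*acc < -11 -> (2*acc <= -15 -> n > -1).
Before the if: ((n != 2 <-> 3*d != 4) -> (2*d < -11 -> (3*n + 2*pos <= -16 -> n > -1))) and ((not (n != 2 <-> 3*d != 4)) -> (12*acc < -11 -> (2*acc <= -15 -> n > -1)))
Answer: WP = ((n != 2 <-> 3*d != 4) -> (2*d < -11 -> (3*n + 2*pos <= -16 -> n > -1))) and ((not (n != 2 <-> 3*d != 4)) -> (12*acc < -11 -> (2*acc <= -15 -> n > -1)))


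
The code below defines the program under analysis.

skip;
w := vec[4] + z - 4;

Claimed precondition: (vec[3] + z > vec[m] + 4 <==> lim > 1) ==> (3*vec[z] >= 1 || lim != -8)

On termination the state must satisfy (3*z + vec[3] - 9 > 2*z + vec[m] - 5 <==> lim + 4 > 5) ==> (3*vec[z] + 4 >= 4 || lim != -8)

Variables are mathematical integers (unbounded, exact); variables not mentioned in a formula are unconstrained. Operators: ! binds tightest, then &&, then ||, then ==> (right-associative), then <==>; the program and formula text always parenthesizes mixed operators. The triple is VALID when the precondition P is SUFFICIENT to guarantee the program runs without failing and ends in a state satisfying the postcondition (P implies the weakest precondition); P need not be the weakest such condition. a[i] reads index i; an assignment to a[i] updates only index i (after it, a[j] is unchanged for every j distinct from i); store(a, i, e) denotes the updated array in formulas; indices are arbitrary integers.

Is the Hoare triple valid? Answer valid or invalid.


Working backward. After the program, the postcondition (3*z + vec[3] - 9 > 2*z + vec[m] - 5 <==> lim + 4 > 5) ==> (3*vec[z] + 4 >= 4 || lim != -8) must hold; in canonical form it is (vec[3] + z > vec[m] + 4 <==> lim > 1) ==> (3*vec[z] >= 0 || lim != -8).
Before w := vec[4] + z - 4: (vec[3] + z > vec[m] + 4 <==> lim > 1) ==> (3*vec[z] >= 0 || lim != -8)
Before skip: (vec[3] + z > vec[m] + 4 <==> lim > 1) ==> (3*vec[z] >= 0 || lim != -8)
The weakest precondition is (vec[3] + z > vec[m] + 4 <==> lim > 1) ==> (3*vec[z] >= 0 || lim != -8).
Check whether (vec[3] + z > vec[m] + 4 <==> lim > 1) ==> (3*vec[z] >= 1 || lim != -8) implies it.
Every state satisfying the precondition satisfies the weakest precondition: the implication holds.
Answer: valid


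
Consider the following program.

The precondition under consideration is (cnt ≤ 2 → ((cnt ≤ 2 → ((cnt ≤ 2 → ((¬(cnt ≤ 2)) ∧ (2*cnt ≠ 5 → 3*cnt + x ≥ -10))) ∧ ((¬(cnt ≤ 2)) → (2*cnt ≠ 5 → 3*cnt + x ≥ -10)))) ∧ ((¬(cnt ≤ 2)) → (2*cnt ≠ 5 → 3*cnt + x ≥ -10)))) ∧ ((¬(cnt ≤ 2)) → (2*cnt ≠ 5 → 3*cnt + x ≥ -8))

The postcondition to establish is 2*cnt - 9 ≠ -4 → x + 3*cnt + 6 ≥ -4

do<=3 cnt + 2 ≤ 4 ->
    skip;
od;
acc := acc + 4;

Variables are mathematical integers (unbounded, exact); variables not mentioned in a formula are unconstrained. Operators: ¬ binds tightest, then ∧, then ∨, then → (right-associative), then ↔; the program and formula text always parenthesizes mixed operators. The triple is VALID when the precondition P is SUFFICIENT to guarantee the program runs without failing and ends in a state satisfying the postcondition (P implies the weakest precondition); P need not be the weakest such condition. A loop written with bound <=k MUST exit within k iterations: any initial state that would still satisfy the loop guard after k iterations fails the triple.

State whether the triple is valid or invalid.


Working backward. After the program, the postcondition 2*cnt - 9 ≠ -4 → x + 3*cnt + 6 ≥ -4 must hold; in canonical form it is 2*cnt ≠ 5 → 3*cnt + x ≥ -10.
Before acc := acc + 4: 2*cnt ≠ 5 → 3*cnt + x ≥ -10
Before the loop (bound <=3), unroll the exhaustion recursion (WP_0 = exit-now case; WP_j = one more guarded iteration, up to j = 3):
  WP_0: (¬(cnt ≤ 2)) ∧ (2*cnt ≠ 5 → 3*cnt + x ≥ -10)
  WP_1: (cnt ≤ 2 → ((¬(cnt ≤ 2)) ∧ (2*cnt ≠ 5 → 3*cnt + x ≥ -10))) ∧ ((¬(cnt ≤ 2)) → (2*cnt ≠ 5 → 3*cnt + x ≥ -10))
  WP_2: (cnt ≤ 2 → ((cnt ≤ 2 → ((¬(cnt ≤ 2)) ∧ (2*cnt ≠ 5 → 3*cnt + x ≥ -10))) ∧ ((¬(cnt ≤ 2)) → (2*cnt ≠ 5 → 3*cnt + x ≥ -10)))) ∧ ((¬(cnt ≤ 2)) → (2*cnt ≠ 5 → 3*cnt + x ≥ -10))
  WP_3: (cnt ≤ 2 → ((cnt ≤ 2 → ((cnt ≤ 2 → ((¬(cnt ≤ 2)) ∧ (2*cnt ≠ 5 → 3*cnt + x ≥ -10))) ∧ ((¬(cnt ≤ 2)) → (2*cnt ≠ 5 → 3*cnt + x ≥ -10)))) ∧ ((¬(cnt ≤ 2)) → (2*cnt ≠ 5 → 3*cnt + x ≥ -10)))) ∧ ((¬(cnt ≤ 2)) → (2*cnt ≠ 5 → 3*cnt + x ≥ -10))
So before the loop: (cnt ≤ 2 → ((cnt ≤ 2 → ((cnt ≤ 2 → ((¬(cnt ≤ 2)) ∧ (2*cnt ≠ 5 → 3*cnt + x ≥ -10))) ∧ ((¬(cnt ≤ 2)) → (2*cnt ≠ 5 → 3*cnt + x ≥ -10)))) ∧ ((¬(cnt ≤ 2)) → (2*cnt ≠ 5 → 3*cnt + x ≥ -10)))) ∧ ((¬(cnt ≤ 2)) → (2*cnt ≠ 5 → 3*cnt + x ≥ -10))
The weakest precondition is (cnt ≤ 2 → ((cnt ≤ 2 → ((cnt ≤ 2 → ((¬(cnt ≤ 2)) ∧ (2*cnt ≠ 5 → 3*cnt + x ≥ -10))) ∧ ((¬(cnt ≤ 2)) → (2*cnt ≠ 5 → 3*cnt + x ≥ -10)))) ∧ ((¬(cnt ≤ 2)) → (2*cnt ≠ 5 → 3*cnt + x ≥ -10)))) ∧ ((¬(cnt ≤ 2)) → (2*cnt ≠ 5 → 3*cnt + x ≥ -10)).
Check whether (cnt ≤ 2 → ((cnt ≤ 2 → ((cnt ≤ 2 → ((¬(cnt ≤ 2)) ∧ (2*cnt ≠ 5 → 3*cnt + x ≥ -10))) ∧ ((¬(cnt ≤ 2)) → (2*cnt ≠ 5 → 3*cnt + x ≥ -10)))) ∧ ((¬(cnt ≤ 2)) → (2*cnt ≠ 5 → 3*cnt + x ≥ -10)))) ∧ ((¬(cnt ≤ 2)) → (2*cnt ≠ 5 → 3*cnt + x ≥ -8)) implies it.
Every state satisfying the precondition satisfies the weakest precondition: the implication holds.
Answer: valid


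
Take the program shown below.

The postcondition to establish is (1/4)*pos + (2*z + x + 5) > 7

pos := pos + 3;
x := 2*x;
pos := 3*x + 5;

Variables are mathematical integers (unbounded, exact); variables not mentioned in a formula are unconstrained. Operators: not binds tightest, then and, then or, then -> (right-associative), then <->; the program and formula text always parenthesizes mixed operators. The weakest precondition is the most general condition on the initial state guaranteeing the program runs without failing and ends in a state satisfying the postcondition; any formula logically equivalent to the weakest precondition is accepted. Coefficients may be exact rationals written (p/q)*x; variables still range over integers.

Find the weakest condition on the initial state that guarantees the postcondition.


Working backward. After the program, the postcondition (1/4)*pos + (2*z + x + 5) > 7 must hold; in canonical form it is (1/4)*pos + x + 2*z > 2.
Before pos := 3*x + 5: (7/4)*x + 2*z > 3/4
Before x := 2*x: (7/2)*x + 2*z > 3/4
Before pos := pos + 3: (7/2)*x + 2*z > 3/4
Answer: WP = (7/2)*x + 2*z > 3/4


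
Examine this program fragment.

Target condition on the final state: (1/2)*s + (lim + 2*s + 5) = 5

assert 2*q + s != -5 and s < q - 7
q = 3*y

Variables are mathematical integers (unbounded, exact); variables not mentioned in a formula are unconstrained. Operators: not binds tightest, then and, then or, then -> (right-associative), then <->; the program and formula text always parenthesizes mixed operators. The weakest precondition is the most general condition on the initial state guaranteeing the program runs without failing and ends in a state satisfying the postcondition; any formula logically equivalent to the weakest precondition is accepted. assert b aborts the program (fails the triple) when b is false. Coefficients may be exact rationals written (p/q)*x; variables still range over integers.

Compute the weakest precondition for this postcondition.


Working backward. After the program, the postcondition (1/2)*s + (lim + 2*s + 5) = 5 must hold; in canonical form it is lim + (5/2)*s = 0.
Before q := 3*y: lim + (5/2)*s = 0
Before assert 2*q + s != -5 and s < q - 7: 2*q + s != -5 and s < q - 7 and lim + (5/2)*s = 0
Answer: WP = 2*q + s != -5 and s < q - 7 and lim + (5/2)*s = 0


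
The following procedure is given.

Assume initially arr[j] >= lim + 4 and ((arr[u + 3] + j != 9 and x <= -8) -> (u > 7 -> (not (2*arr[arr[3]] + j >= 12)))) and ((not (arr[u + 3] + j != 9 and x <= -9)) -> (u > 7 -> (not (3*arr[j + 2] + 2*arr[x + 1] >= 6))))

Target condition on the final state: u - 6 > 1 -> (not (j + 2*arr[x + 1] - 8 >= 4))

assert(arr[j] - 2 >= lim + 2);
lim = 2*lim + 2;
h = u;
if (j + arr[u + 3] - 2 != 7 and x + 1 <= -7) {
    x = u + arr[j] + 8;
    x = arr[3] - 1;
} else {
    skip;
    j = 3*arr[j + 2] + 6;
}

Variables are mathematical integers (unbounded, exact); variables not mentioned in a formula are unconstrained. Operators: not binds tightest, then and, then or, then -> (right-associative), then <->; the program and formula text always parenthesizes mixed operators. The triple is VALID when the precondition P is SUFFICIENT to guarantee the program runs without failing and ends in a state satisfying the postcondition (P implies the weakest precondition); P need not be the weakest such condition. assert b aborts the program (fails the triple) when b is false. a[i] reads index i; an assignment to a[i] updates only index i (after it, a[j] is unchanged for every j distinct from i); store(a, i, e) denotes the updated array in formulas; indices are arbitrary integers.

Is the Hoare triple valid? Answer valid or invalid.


Working backward. After the program, the postcondition u - 6 > 1 -> (not (j + 2*arr[x + 1] - 8 >= 4)) must hold; in canonical form it is u > 7 -> (not (2*arr[x + 1] + j >= 12)).
Then branch requires u > 7 -> (not (2*arr[arr[3]] + j >= 12)); else branch requires u > 7 -> (not (3*arr[j + 2] + 2*arr[x + 1] >= 6)).
Before the if: ((arr[u + 3] + j != 9 and x <= -8) -> (u > 7 -> (not (2*arr[arr[3]] + j >= 12)))) and ((not (arr[u + 3] + j != 9 and x <= -8)) -> (u > 7 -> (not (3*arr[j + 2] + 2*arr[x + 1] >= 6))))
Before h := u: ((arr[u + 3] + j != 9 and x <= -8) -> (u > 7 -> (not (2*arr[arr[3]] + j >= 12)))) and ((not (arr[u + 3] + j != 9 and x <= -8)) -> (u > 7 -> (not (3*arr[j + 2] + 2*arr[x + 1] >= 6))))
Before lim := 2*lim + 2: ((arr[u + 3] + j != 9 and x <= -8) -> (u > 7 -> (not (2*arr[arr[3]] + j >= 12)))) and ((not (arr[u + 3] + j != 9 and x <= -8)) -> (u > 7 -> (not (3*arr[j + 2] + 2*arr[x + 1] >= 6))))
Before assert arr[j] - 2 >= lim + 2: arr[j] >= lim + 4 and ((arr[u + 3] + j != 9 and x <= -8) -> (u > 7 -> (not (2*arr[arr[3]] + j >= 12)))) and ((not (arr[u + 3] + j != 9 and x <= -8)) -> (u > 7 -> (not (3*arr[j + 2] + 2*arr[x + 1] >= 6))))
The weakest precondition is arr[j] >= lim + 4 and ((arr[u + 3] + j != 9 and x <= -8) -> (u > 7 -> (not (2*arr[arr[3]] + j >= 12)))) and ((not (arr[u + 3] + j != 9 and x <= -8)) -> (u > 7 -> (not (3*arr[j + 2] + 2*arr[x + 1] >= 6)))).
Check whether arr[j] >= lim + 4 and ((arr[u + 3] + j != 9 and x <= -8) -> (u > 7 -> (not (2*arr[arr[3]] + j >= 12)))) and ((not (arr[u + 3] + j != 9 and x <= -9)) -> (u > 7 -> (not (3*arr[j + 2] + 2*arr[x + 1] >= 6)))) implies it.
Every state satisfying the precondition satisfies the weakest precondition: the implication holds.
Answer: valid
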